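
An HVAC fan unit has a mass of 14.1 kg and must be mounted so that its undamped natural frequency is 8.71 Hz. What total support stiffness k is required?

42200 N/m

ω_n = 2πf_n = 2π × 8.71 = 54.73 rad/s.
k = m·ω_n² = 14.1 × 54.73² = 14.1 × 2995 = 42230 N/m.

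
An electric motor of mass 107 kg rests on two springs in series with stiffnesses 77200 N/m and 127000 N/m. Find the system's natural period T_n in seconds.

0.297 s

Series springs: 1/k_eq = 1/77200 + 1/127000 = 2.083×10^-5, so k_eq = 48010 N/m.
ω_n = √(k_eq/m) = √(48010/107) = √448.7 = 21.18 rad/s.
T_n = 2π/ω_n = 6.283/21.18 = 0.2966 s.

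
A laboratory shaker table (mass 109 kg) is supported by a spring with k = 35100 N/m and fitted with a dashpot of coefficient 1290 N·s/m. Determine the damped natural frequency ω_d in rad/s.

ω_n = √(k/m) = √(35100/109) = 17.94 rad/s.
Critical damping c_c = 2√(k·m) = 2√(35100 × 109) = 3912 N·s/m, so ζ = c/c_c = 1290/3912 = 0.3298.
ω_d = ω_n√(1 − ζ²) = 17.94 × √(1 − 0.109) = 16.94 rad/s.

16.9 rad/s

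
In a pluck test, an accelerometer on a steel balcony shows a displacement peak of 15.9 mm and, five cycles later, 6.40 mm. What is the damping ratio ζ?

Logarithmic decrement δ = (1/n)·ln(x₀/x_n) = (1/5)·ln(15.9/6.40) = (1/5)·ln(2.484) = 0.1820.
ζ = δ/√(4π² + δ²) = 0.1820/√(39.48 + 0.0331) = 0.1820/6.286 = 0.02895.

0.0290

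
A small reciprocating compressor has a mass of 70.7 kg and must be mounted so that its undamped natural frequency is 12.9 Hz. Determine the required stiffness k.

464000 N/m

ω_n = 2πf_n = 2π × 12.9 = 81.05 rad/s.
k = m·ω_n² = 70.7 × 81.05² = 70.7 × 6570 = 464500 N/m.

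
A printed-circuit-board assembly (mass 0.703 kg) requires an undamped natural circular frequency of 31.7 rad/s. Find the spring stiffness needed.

706 N/m

k = m·ω_n² = 0.703 × 31.70² = 0.703 × 1005 = 706.4 N/m.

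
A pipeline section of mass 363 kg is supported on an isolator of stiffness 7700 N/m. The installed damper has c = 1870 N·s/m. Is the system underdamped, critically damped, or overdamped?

underdamped

c_c = 2√(k·m) = 3344 N·s/m; ζ = c/c_c = 1870/3344 = 0.559.
Since ζ < 1 the system is underdamped.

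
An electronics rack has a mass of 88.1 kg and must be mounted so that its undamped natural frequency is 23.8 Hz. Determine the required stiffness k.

ω_n = 2πf_n = 2π × 23.8 = 149.5 rad/s.
k = m·ω_n² = 88.1 × 149.5² = 88.1 × 22360 = 1970000 N/m.

1970000 N/m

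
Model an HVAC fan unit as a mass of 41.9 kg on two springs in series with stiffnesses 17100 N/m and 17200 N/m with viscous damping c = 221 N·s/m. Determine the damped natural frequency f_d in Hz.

2.24 Hz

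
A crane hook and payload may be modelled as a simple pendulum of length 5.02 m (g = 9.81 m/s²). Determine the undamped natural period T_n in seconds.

4.49 s

For a simple pendulum ω_n = √(g/L) = √(9.81/5.02) = √1.954 = 1.398 rad/s.
T_n = 2π/ω_n = 6.283/1.398 = 4.495 s.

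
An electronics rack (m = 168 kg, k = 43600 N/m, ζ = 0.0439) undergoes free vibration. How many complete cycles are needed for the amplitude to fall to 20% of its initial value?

Logarithmic decrement δ = 2πζ/√(1 − ζ²) = 2π × 0.04390/√(1 − 0.00193) = 0.2761.
x_n/x₀ = e^(−nδ) ≤ 0.2; take ln: n ≥ ln(1/0.2)/δ = 1.609/0.2761 = 5.829.
So 6 complete cycles are required.

6 cycles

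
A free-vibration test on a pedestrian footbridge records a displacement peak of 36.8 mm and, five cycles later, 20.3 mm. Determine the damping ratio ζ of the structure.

0.0189

Logarithmic decrement δ = (1/n)·ln(x₀/x_n) = (1/5)·ln(36.8/20.3) = (1/5)·ln(1.813) = 0.1190.
ζ = δ/√(4π² + δ²) = 0.1190/√(39.48 + 0.0142) = 0.1190/6.284 = 0.01893.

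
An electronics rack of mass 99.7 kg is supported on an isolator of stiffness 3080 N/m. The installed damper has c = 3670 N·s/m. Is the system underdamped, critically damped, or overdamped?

overdamped

c_c = 2√(k·m) = 1108 N·s/m; ζ = c/c_c = 3670/1108 = 3.31.
Since ζ > 1 the system is overdamped.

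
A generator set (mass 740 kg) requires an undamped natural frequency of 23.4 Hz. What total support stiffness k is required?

16000000 N/m

ω_n = 2πf_n = 2π × 23.4 = 147.0 rad/s.
k = m·ω_n² = 740 × 147.0² = 740 × 21620 = 16000000 N/m.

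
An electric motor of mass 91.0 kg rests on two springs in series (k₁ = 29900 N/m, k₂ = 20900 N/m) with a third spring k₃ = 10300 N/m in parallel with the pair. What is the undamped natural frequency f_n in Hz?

Series pair: k_s = k₁k₂/(k₁+k₂) = (29900)(20900)/(29900 + 20900) = 12300 N/m. In parallel with k₃: k_eq = 12300 + 10300 = 22600 N/m.
ω_n = √(k_eq/m) = √(22600/91.0) = √248.4 = 15.76 rad/s.
f_n = ω_n/(2π) = 15.76/6.283 = 2.508 Hz.

2.51 Hz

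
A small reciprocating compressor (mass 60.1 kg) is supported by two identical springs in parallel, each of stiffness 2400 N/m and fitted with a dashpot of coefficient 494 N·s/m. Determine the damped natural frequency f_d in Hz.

Parallel springs add: k_eq = 2 × 2400 = 4800 N/m.
ω_n = √(k_eq/m) = √(4800/60.1) = 8.937 rad/s.
Critical damping c_c = 2√(k_eq·m) = 2√(4800 × 60.1) = 1074 N·s/m, so ζ = c/c_c = 494/1074 = 0.4599.
ω_d = ω_n√(1 − ζ²) = 8.937 × √(1 − 0.211) = 7.936 rad/s.
f_d = ω_d/(2π) = 1.263 Hz.

1.26 Hz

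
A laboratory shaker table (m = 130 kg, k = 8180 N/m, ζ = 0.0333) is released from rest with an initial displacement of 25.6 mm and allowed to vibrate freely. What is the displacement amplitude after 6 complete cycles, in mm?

Logarithmic decrement δ = 2πζ/√(1 − ζ²) = 2π × 0.03330/√(1 − 0.00111) = 0.2093.
After n cycles, x_n/x₀ = e^(−nδ), so x_6 = 25.6 × e^(−6 × 0.2093) = 25.6 × 0.2848 = 7.290 mm.

7.29 mm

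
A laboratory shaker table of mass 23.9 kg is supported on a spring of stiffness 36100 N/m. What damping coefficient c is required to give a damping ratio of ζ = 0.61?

c_c = 2√(k·m) = 2√(36100 × 23.9) = 1858 N·s/m.
c = ζ·c_c = 0.61 × 1858 = 1133 N·s/m.

1130 N·s/m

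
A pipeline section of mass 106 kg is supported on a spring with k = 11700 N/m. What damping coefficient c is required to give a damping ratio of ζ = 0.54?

c_c = 2√(k·m) = 2√(11700 × 106) = 2227 N·s/m.
c = ζ·c_c = 0.54 × 2227 = 1203 N·s/m.

1200 N·s/m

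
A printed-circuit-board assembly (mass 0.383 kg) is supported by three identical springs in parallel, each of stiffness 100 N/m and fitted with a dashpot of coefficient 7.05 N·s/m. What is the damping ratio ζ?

0.329

Parallel springs add: k_eq = 3 × 100 = 300.0 N/m.
ω_n = √(k_eq/m) = √(300.0/0.383) = 27.99 rad/s.
Critical damping c_c = 2√(k_eq·m) = 2√(300.0 × 0.383) = 21.44 N·s/m, so ζ = c/c_c = 7.05/21.44 = 0.3289.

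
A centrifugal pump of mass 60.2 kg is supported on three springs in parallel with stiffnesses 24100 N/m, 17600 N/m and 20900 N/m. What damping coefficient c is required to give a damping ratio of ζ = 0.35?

1360 N·s/m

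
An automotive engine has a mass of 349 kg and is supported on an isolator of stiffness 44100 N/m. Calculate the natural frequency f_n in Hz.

1.79 Hz

ω_n = √(k/m) = √(44100/349) = √126.4 = 11.24 rad/s.
f_n = ω_n/(2π) = 11.24/6.283 = 1.789 Hz.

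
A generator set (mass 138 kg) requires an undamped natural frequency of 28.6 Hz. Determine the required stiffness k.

4460000 N/m

ω_n = 2πf_n = 2π × 28.6 = 179.7 rad/s.
k = m·ω_n² = 138 × 179.7² = 138 × 32290 = 4456000 N/m.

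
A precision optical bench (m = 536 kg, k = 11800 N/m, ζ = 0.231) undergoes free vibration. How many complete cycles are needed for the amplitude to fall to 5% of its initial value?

3 cycles

Logarithmic decrement δ = 2πζ/√(1 − ζ²) = 2π × 0.2310/√(1 − 0.0534) = 1.492.
x_n/x₀ = e^(−nδ) ≤ 0.05; take ln: n ≥ ln(1/0.05)/δ = 2.996/1.492 = 2.008.
So 3 complete cycles are required.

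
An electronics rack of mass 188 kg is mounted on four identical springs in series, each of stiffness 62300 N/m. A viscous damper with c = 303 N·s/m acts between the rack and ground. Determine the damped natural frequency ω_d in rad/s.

Series springs: 1/k_eq = 4/62300, so k_eq = 62300/4 = 15580 N/m.
ω_n = √(k_eq/m) = √(15580/188) = 9.102 rad/s.
Critical damping c_c = 2√(k_eq·m) = 2√(15580 × 188) = 3422 N·s/m, so ζ = c/c_c = 303/3422 = 0.08854.
ω_d = ω_n√(1 − ζ²) = 9.102 × √(1 − 0.00784) = 9.066 rad/s.

9.07 rad/s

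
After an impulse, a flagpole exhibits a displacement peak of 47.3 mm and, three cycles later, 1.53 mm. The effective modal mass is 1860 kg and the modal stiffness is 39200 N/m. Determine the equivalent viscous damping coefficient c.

Logarithmic decrement δ = (1/n)·ln(x₀/x_n) = (1/3)·ln(47.3/1.53) = (1/3)·ln(30.92) = 1.144.
ζ = δ/√(4π² + δ²) = 1.144/√(39.48 + 1.31) = 1.144/6.386 = 0.1791.
c = ζ · 2√(km) = 0.1791 × 2√(39200 × 1860) = 0.1791 × 17080 = 3058 N·s/m.

3060 N·s/m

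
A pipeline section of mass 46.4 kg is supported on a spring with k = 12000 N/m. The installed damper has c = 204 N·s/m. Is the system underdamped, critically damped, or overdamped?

underdamped

c_c = 2√(k·m) = 1492 N·s/m; ζ = c/c_c = 204/1492 = 0.137.
Since ζ < 1 the system is underdamped.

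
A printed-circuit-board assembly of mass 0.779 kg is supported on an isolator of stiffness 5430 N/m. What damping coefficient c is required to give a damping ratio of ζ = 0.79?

103 N·s/m

c_c = 2√(k·m) = 2√(5430 × 0.779) = 130.1 N·s/m.
c = ζ·c_c = 0.79 × 130.1 = 102.8 N·s/m.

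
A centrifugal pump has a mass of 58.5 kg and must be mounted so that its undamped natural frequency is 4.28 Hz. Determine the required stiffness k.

42300 N/m

ω_n = 2πf_n = 2π × 4.28 = 26.89 rad/s.
k = m·ω_n² = 58.5 × 26.89² = 58.5 × 723.2 = 42310 N/m.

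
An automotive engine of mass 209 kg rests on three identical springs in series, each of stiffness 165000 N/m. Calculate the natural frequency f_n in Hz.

Series springs: 1/k_eq = 3/165000, so k_eq = 165000/3 = 55000 N/m.
ω_n = √(k_eq/m) = √(55000/209) = √263.2 = 16.22 rad/s.
f_n = ω_n/(2π) = 16.22/6.283 = 2.582 Hz.

2.58 Hz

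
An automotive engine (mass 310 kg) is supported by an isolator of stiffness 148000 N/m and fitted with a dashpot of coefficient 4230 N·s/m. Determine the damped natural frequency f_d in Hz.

ω_n = √(k/m) = √(148000/310) = 21.85 rad/s.
Critical damping c_c = 2√(k·m) = 2√(148000 × 310) = 13550 N·s/m, so ζ = c/c_c = 4230/13550 = 0.3122.
ω_d = ω_n√(1 − ζ²) = 21.85 × √(1 − 0.0975) = 20.76 rad/s.
f_d = ω_d/(2π) = 3.304 Hz.

3.30 Hz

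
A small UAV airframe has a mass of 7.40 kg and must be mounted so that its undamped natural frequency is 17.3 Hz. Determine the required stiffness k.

ω_n = 2πf_n = 2π × 17.3 = 108.7 rad/s.
k = m·ω_n² = 7.40 × 108.7² = 7.40 × 11820 = 87430 N/m.

87400 N/m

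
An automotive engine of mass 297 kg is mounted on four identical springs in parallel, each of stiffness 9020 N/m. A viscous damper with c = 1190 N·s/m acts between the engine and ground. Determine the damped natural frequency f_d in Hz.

1.72 Hz

Parallel springs add: k_eq = 4 × 9020 = 36080 N/m.
ω_n = √(k_eq/m) = √(36080/297) = 11.02 rad/s.
Critical damping c_c = 2√(k_eq·m) = 2√(36080 × 297) = 6547 N·s/m, so ζ = c/c_c = 1190/6547 = 0.1818.
ω_d = ω_n√(1 − ζ²) = 11.02 × √(1 − 0.0330) = 10.84 rad/s.
f_d = ω_d/(2π) = 1.725 Hz.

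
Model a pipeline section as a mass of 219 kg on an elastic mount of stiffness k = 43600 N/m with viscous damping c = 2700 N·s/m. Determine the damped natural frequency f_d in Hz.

ω_n = √(k/m) = √(43600/219) = 14.11 rad/s.
Critical damping c_c = 2√(k·m) = 2√(43600 × 219) = 6180 N·s/m, so ζ = c/c_c = 2700/6180 = 0.4369.
ω_d = ω_n√(1 − ζ²) = 14.11 × √(1 − 0.191) = 12.69 rad/s.
f_d = ω_d/(2π) = 2.020 Hz.

2.02 Hz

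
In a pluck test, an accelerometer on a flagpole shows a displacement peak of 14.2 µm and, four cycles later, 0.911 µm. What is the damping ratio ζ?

Logarithmic decrement δ = (1/n)·ln(x₀/x_n) = (1/4)·ln(14.2/0.911) = (1/4)·ln(15.59) = 0.6866.
ζ = δ/√(4π² + δ²) = 0.6866/√(39.48 + 0.471) = 0.6866/6.321 = 0.1086.

0.109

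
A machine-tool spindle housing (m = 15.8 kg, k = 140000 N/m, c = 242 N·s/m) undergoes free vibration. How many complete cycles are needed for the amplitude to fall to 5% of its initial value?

6 cycles

ζ = c/(2√(km)) = 242/(2√(140000 × 15.8)) = 242/2975 = 0.08136.
Logarithmic decrement δ = 2πζ/√(1 − ζ²) = 2π × 0.08136/√(1 − 0.00662) = 0.5129.
x_n/x₀ = e^(−nδ) ≤ 0.05; take ln: n ≥ ln(1/0.05)/δ = 2.996/0.5129 = 5.841.
So 6 complete cycles are required.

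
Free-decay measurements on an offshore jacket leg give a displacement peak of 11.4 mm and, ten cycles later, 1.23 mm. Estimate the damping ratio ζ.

0.0354

Logarithmic decrement δ = (1/n)·ln(x₀/x_n) = (1/10)·ln(11.4/1.23) = (1/10)·ln(9.268) = 0.2227.
ζ = δ/√(4π² + δ²) = 0.2227/√(39.48 + 0.0496) = 0.2227/6.287 = 0.03542.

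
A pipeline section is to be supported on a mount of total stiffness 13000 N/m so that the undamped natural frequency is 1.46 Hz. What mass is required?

154 kg

ω_n = 2πf_n = 2π × 1.46 = 9.173 rad/s.
m = k/ω_n² = 13000/9.173² = 13000/84.15 = 154.5 kg.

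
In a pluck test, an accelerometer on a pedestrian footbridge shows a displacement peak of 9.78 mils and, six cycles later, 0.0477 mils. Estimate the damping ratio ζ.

0.140

Logarithmic decrement δ = (1/n)·ln(x₀/x_n) = (1/6)·ln(9.78/0.0477) = (1/6)·ln(205.0) = 0.8872.
ζ = δ/√(4π² + δ²) = 0.8872/√(39.48 + 0.787) = 0.8872/6.346 = 0.1398.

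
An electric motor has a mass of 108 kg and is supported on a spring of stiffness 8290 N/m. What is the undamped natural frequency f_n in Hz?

1.39 Hz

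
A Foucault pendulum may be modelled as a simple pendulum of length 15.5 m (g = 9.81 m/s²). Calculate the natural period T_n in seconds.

7.90 s

For a simple pendulum ω_n = √(g/L) = √(9.81/15.5) = √0.6329 = 0.7956 rad/s.
T_n = 2π/ω_n = 6.283/0.7956 = 7.898 s.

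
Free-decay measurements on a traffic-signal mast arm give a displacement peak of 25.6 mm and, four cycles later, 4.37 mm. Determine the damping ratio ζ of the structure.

0.0702

Logarithmic decrement δ = (1/n)·ln(x₀/x_n) = (1/4)·ln(25.6/4.37) = (1/4)·ln(5.858) = 0.4420.
ζ = δ/√(4π² + δ²) = 0.4420/√(39.48 + 0.195) = 0.4420/6.299 = 0.07017.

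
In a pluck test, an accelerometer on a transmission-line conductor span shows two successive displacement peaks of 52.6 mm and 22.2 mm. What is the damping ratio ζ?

Logarithmic decrement δ = (1/n)·ln(x₀/x_n) = (1/1)·ln(52.6/22.2) = (1/1)·ln(2.369) = 0.8626.
ζ = δ/√(4π² + δ²) = 0.8626/√(39.48 + 0.744) = 0.8626/6.342 = 0.1360.

0.136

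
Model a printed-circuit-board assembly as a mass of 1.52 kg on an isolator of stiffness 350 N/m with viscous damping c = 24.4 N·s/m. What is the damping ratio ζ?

0.529

ω_n = √(k/m) = √(350.0/1.52) = 15.17 rad/s.
Critical damping c_c = 2√(k·m) = 2√(350.0 × 1.52) = 46.13 N·s/m, so ζ = c/c_c = 24.4/46.13 = 0.5289.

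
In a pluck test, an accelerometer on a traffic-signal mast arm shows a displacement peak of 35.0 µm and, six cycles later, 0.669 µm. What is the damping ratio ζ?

0.104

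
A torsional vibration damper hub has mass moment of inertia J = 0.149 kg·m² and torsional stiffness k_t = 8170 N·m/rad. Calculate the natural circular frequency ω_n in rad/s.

ω_n = √(k_t/J) = √(8170/0.149) = √54830 = 234.2 rad/s.

234 rad/s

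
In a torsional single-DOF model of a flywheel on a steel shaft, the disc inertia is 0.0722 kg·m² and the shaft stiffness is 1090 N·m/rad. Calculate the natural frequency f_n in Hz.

ω_n = √(k_t/J) = √(1090/0.0722) = √15100 = 122.9 rad/s.
f_n = ω_n/(2π) = 122.9/6.283 = 19.56 Hz.

19.6 Hz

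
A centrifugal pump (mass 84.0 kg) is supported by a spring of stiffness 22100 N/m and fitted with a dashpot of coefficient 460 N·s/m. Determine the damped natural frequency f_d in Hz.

2.54 Hz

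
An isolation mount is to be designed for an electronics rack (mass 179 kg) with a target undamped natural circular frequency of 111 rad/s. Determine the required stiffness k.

k = m·ω_n² = 179 × 111.0² = 179 × 12320 = 2205000 N/m.

2210000 N/m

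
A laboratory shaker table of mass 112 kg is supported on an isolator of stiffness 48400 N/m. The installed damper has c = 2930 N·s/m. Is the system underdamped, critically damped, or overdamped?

c_c = 2√(k·m) = 4657 N·s/m; ζ = c/c_c = 2930/4657 = 0.629.
Since ζ < 1 the system is underdamped.

underdamped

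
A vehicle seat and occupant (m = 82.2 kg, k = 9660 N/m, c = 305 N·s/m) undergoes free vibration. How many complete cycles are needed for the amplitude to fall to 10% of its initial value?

ζ = c/(2√(km)) = 305/(2√(9660 × 82.2)) = 305/1782 = 0.1711.
Logarithmic decrement δ = 2πζ/√(1 − ζ²) = 2π × 0.1711/√(1 − 0.0293) = 1.091.
x_n/x₀ = e^(−nδ) ≤ 0.1; take ln: n ≥ ln(1/0.1)/δ = 2.303/1.091 = 2.110.
So 3 complete cycles are required.

3 cycles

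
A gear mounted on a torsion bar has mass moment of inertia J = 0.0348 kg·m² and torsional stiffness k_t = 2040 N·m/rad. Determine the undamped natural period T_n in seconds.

ω_n = √(k_t/J) = √(2040/0.0348) = √58620 = 242.1 rad/s.
T_n = 2π/ω_n = 6.283/242.1 = 0.02595 s.

0.0260 s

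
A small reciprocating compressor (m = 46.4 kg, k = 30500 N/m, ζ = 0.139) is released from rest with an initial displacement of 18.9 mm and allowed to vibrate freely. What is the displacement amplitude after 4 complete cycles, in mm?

Logarithmic decrement δ = 2πζ/√(1 − ζ²) = 2π × 0.1390/√(1 − 0.0193) = 0.8819.
After n cycles, x_n/x₀ = e^(−nδ), so x_4 = 18.9 × e^(−4 × 0.8819) = 18.9 × 0.02937 = 0.5551 mm.

0.555 mm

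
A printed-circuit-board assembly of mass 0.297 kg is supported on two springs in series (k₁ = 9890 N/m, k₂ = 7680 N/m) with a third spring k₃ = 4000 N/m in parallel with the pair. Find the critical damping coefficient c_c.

99.4 N·s/m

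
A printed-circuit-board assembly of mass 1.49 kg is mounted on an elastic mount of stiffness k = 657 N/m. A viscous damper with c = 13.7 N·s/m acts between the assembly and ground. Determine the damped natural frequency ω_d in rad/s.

ω_n = √(k/m) = √(657.0/1.49) = 21.00 rad/s.
Critical damping c_c = 2√(k·m) = 2√(657.0 × 1.49) = 62.58 N·s/m, so ζ = c/c_c = 13.7/62.58 = 0.2189.
ω_d = ω_n√(1 − ζ²) = 21.00 × √(1 − 0.0479) = 20.49 rad/s.

20.5 rad/s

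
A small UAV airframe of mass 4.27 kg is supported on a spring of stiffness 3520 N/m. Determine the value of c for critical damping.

c_c = 2√(k·m) = 2√(3520 × 4.27) = 2 × 122.6 = 245.2 N·s/m.

245 N·s/m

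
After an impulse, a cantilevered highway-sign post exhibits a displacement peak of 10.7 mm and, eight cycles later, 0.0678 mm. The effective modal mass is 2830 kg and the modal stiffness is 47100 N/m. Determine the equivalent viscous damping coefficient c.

2310 N·s/m

Logarithmic decrement δ = (1/n)·ln(x₀/x_n) = (1/8)·ln(10.7/0.0678) = (1/8)·ln(157.8) = 0.6327.
ζ = δ/√(4π² + δ²) = 0.6327/√(39.48 + 0.400) = 0.6327/6.315 = 0.1002.
c = ζ · 2√(km) = 0.1002 × 2√(47100 × 2830) = 0.1002 × 23090 = 2313 N·s/m.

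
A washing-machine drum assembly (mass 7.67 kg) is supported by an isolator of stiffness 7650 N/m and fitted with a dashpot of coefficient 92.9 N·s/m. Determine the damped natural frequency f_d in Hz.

4.93 Hz

ω_n = √(k/m) = √(7650/7.67) = 31.58 rad/s.
Critical damping c_c = 2√(k·m) = 2√(7650 × 7.67) = 484.5 N·s/m, so ζ = c/c_c = 92.9/484.5 = 0.1918.
ω_d = ω_n√(1 − ζ²) = 31.58 × √(1 − 0.0368) = 31.00 rad/s.
f_d = ω_d/(2π) = 4.933 Hz.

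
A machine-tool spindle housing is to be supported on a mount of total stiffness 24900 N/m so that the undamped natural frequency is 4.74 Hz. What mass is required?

ω_n = 2πf_n = 2π × 4.74 = 29.78 rad/s.
m = k/ω_n² = 24900/29.78² = 24900/887.0 = 28.07 kg.

28.1 kg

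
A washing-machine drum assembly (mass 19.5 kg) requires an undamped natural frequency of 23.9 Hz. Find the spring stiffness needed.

ω_n = 2πf_n = 2π × 23.9 = 150.2 rad/s.
k = m·ω_n² = 19.5 × 150.2² = 19.5 × 22550 = 439700 N/m.

440000 N/m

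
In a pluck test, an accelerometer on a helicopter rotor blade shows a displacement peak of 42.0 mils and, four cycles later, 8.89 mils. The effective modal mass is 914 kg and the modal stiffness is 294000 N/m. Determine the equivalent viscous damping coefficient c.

Logarithmic decrement δ = (1/n)·ln(x₀/x_n) = (1/4)·ln(42.0/8.89) = (1/4)·ln(4.724) = 0.3882.
ζ = δ/√(4π² + δ²) = 0.3882/√(39.48 + 0.151) = 0.3882/6.295 = 0.06166.
c = ζ · 2√(km) = 0.06166 × 2√(294000 × 914) = 0.06166 × 32790 = 2022 N·s/m.

2020 N·s/m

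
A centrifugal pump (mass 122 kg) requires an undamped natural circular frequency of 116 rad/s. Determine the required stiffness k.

k = m·ω_n² = 122 × 116.0² = 122 × 13460 = 1642000 N/m.

1640000 N/m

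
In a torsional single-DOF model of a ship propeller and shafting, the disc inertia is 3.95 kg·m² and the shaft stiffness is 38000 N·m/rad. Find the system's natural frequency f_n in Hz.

ω_n = √(k_t/J) = √(38000/3.95) = √9620 = 98.08 rad/s.
f_n = ω_n/(2π) = 98.08/6.283 = 15.61 Hz.

15.6 Hz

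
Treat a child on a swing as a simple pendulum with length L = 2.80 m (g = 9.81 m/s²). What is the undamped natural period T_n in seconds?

3.36 s

For a simple pendulum ω_n = √(g/L) = √(9.81/2.80) = √3.504 = 1.872 rad/s.
T_n = 2π/ω_n = 6.283/1.872 = 3.357 s.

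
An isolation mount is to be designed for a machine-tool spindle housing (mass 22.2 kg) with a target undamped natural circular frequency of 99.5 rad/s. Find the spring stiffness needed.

220000 N/m

k = m·ω_n² = 22.2 × 99.50² = 22.2 × 9900 = 219800 N/m.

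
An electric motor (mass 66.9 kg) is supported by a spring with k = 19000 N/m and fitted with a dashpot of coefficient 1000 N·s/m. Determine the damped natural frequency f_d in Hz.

2.40 Hz

ω_n = √(k/m) = √(19000/66.9) = 16.85 rad/s.
Critical damping c_c = 2√(k·m) = 2√(19000 × 66.9) = 2255 N·s/m, so ζ = c/c_c = 1000/2255 = 0.4435.
ω_d = ω_n√(1 − ζ²) = 16.85 × √(1 − 0.197) = 15.10 rad/s.
f_d = ω_d/(2π) = 2.404 Hz.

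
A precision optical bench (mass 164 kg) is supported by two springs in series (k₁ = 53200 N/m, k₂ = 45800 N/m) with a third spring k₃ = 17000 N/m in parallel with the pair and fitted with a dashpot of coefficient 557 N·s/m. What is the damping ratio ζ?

0.107

Series pair: k_s = k₁k₂/(k₁+k₂) = (53200)(45800)/(53200 + 45800) = 24610 N/m. In parallel with k₃: k_eq = 24610 + 17000 = 41610 N/m.
ω_n = √(k_eq/m) = √(41610/164) = 15.93 rad/s.
Critical damping c_c = 2√(k_eq·m) = 2√(41610 × 164) = 5225 N·s/m, so ζ = c/c_c = 557/5225 = 0.1066.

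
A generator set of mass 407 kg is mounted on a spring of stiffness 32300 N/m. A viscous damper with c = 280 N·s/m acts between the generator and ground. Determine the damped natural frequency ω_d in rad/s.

ω_n = √(k/m) = √(32300/407) = 8.908 rad/s.
Critical damping c_c = 2√(k·m) = 2√(32300 × 407) = 7252 N·s/m, so ζ = c/c_c = 280/7252 = 0.03861.
ω_d = ω_n√(1 − ζ²) = 8.908 × √(1 − 0.00149) = 8.902 rad/s.

8.90 rad/s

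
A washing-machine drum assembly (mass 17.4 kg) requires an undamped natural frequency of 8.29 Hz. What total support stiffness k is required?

47200 N/m

ω_n = 2πf_n = 2π × 8.29 = 52.09 rad/s.
k = m·ω_n² = 17.4 × 52.09² = 17.4 × 2713 = 47210 N/m.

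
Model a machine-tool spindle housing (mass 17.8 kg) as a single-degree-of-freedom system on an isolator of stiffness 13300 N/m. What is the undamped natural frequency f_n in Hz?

4.35 Hz

ω_n = √(k/m) = √(13300/17.8) = √747.2 = 27.33 rad/s.
f_n = ω_n/(2π) = 27.33/6.283 = 4.350 Hz.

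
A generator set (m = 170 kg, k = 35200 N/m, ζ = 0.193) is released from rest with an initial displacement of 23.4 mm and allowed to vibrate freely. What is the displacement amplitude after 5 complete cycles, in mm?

Logarithmic decrement δ = 2πζ/√(1 − ζ²) = 2π × 0.1930/√(1 − 0.0372) = 1.236.
After n cycles, x_n/x₀ = e^(−nδ), so x_5 = 23.4 × e^(−5 × 1.236) = 23.4 × 0.002072 = 0.04847 mm.

0.0485 mm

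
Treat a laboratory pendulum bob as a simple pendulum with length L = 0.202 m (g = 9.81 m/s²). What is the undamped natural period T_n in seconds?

0.902 s

For a simple pendulum ω_n = √(g/L) = √(9.81/0.202) = √48.56 = 6.969 rad/s.
T_n = 2π/ω_n = 6.283/6.969 = 0.9016 s.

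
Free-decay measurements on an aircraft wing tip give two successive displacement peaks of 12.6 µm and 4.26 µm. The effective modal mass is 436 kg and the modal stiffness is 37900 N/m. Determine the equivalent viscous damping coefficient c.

1380 N·s/m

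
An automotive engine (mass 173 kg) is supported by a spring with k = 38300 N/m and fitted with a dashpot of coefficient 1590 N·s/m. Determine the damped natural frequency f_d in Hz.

ω_n = √(k/m) = √(38300/173) = 14.88 rad/s.
Critical damping c_c = 2√(k·m) = 2√(38300 × 173) = 5148 N·s/m, so ζ = c/c_c = 1590/5148 = 0.3088.
ω_d = ω_n√(1 − ζ²) = 14.88 × √(1 − 0.0954) = 14.15 rad/s.
f_d = ω_d/(2π) = 2.252 Hz.

2.25 Hz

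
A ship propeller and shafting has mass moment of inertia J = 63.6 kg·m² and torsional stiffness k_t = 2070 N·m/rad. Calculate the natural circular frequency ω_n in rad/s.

ω_n = √(k_t/J) = √(2070/63.6) = √32.55 = 5.705 rad/s.

5.71 rad/s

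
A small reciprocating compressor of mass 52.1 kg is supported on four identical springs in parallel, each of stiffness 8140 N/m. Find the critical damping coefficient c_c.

2600 N·s/m

Parallel springs add: k_eq = 4 × 8140 = 32560 N/m.
c_c = 2√(k_eq·m) = 2√(32560 × 52.1) = 2 × 1302 = 2605 N·s/m.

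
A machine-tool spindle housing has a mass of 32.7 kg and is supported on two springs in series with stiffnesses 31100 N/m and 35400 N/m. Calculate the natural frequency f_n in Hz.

3.58 Hz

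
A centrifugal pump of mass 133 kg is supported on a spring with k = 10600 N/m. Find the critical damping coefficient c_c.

2370 N·s/m

c_c = 2√(k·m) = 2√(10600 × 133) = 2 × 1187 = 2375 N·s/m.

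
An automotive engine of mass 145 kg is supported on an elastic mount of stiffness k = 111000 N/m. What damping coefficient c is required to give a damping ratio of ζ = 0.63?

5050 N·s/m

c_c = 2√(k·m) = 2√(111000 × 145) = 8024 N·s/m.
c = ζ·c_c = 0.63 × 8024 = 5055 N·s/m.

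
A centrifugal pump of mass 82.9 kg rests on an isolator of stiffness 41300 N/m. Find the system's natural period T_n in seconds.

ω_n = √(k/m) = √(41300/82.9) = √498.2 = 22.32 rad/s.
T_n = 2π/ω_n = 6.283/22.32 = 0.2815 s.

0.282 s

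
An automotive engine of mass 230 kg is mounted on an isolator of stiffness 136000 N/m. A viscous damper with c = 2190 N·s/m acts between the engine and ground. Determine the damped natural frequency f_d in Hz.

ω_n = √(k/m) = √(136000/230) = 24.32 rad/s.
Critical damping c_c = 2√(k·m) = 2√(136000 × 230) = 11190 N·s/m, so ζ = c/c_c = 2190/11190 = 0.1958.
ω_d = ω_n√(1 − ζ²) = 24.32 × √(1 − 0.0383) = 23.85 rad/s.
f_d = ω_d/(2π) = 3.795 Hz.

3.80 Hz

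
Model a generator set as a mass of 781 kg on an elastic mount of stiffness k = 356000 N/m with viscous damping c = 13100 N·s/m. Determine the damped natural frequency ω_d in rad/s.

ω_n = √(k/m) = √(356000/781) = 21.35 rad/s.
Critical damping c_c = 2√(k·m) = 2√(356000 × 781) = 33350 N·s/m, so ζ = c/c_c = 13100/33350 = 0.3928.
ω_d = ω_n√(1 − ζ²) = 21.35 × √(1 − 0.154) = 19.63 rad/s.

19.6 rad/s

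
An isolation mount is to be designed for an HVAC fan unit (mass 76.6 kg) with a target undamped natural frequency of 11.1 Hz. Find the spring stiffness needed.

373000 N/m

ω_n = 2πf_n = 2π × 11.1 = 69.74 rad/s.
k = m·ω_n² = 76.6 × 69.74² = 76.6 × 4864 = 372600 N/m.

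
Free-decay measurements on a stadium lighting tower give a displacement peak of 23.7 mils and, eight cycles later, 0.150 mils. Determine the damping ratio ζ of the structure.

Logarithmic decrement δ = (1/n)·ln(x₀/x_n) = (1/8)·ln(23.7/0.150) = (1/8)·ln(158.0) = 0.6328.
ζ = δ/√(4π² + δ²) = 0.6328/√(39.48 + 0.400) = 0.6328/6.315 = 0.1002.

0.100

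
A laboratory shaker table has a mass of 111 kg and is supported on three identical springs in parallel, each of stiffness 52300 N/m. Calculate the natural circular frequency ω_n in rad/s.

37.6 rad/s

Parallel springs add: k_eq = 3 × 52300 = 156900 N/m.
ω_n = √(k_eq/m) = √(156900/111) = √1414 = 37.60 rad/s.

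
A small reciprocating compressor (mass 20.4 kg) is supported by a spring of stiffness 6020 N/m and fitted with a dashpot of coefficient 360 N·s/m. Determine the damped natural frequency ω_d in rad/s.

14.7 rad/s

ω_n = √(k/m) = √(6020/20.4) = 17.18 rad/s.
Critical damping c_c = 2√(k·m) = 2√(6020 × 20.4) = 700.9 N·s/m, so ζ = c/c_c = 360/700.9 = 0.5136.
ω_d = ω_n√(1 − ζ²) = 17.18 × √(1 − 0.264) = 14.74 rad/s.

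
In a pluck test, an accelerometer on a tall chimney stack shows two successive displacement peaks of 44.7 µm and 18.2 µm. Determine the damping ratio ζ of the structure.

Logarithmic decrement δ = (1/n)·ln(x₀/x_n) = (1/1)·ln(44.7/18.2) = (1/1)·ln(2.456) = 0.8986.
ζ = δ/√(4π² + δ²) = 0.8986/√(39.48 + 0.807) = 0.8986/6.347 = 0.1416.

0.142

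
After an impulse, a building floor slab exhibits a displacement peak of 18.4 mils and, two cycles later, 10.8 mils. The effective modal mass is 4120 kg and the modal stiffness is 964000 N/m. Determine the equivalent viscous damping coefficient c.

5340 N·s/m

Logarithmic decrement δ = (1/n)·ln(x₀/x_n) = (1/2)·ln(18.4/10.8) = (1/2)·ln(1.704) = 0.2664.
ζ = δ/√(4π² + δ²) = 0.2664/√(39.48 + 0.0710) = 0.2664/6.289 = 0.04236.
c = ζ · 2√(km) = 0.04236 × 2√(964000 × 4120) = 0.04236 × 126000 = 5339 N·s/m.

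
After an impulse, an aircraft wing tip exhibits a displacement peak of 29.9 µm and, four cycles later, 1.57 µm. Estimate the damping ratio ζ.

Logarithmic decrement δ = (1/n)·ln(x₀/x_n) = (1/4)·ln(29.9/1.57) = (1/4)·ln(19.04) = 0.7367.
ζ = δ/√(4π² + δ²) = 0.7367/√(39.48 + 0.543) = 0.7367/6.326 = 0.1165.

0.116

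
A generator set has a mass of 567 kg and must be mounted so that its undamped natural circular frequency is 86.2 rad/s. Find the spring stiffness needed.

4210000 N/m

k = m·ω_n² = 567 × 86.20² = 567 × 7430 = 4213000 N/m.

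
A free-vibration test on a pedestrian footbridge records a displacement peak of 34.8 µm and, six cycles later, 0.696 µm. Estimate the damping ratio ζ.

0.103

Logarithmic decrement δ = (1/n)·ln(x₀/x_n) = (1/6)·ln(34.8/0.696) = (1/6)·ln(50.00) = 0.6520.
ζ = δ/√(4π² + δ²) = 0.6520/√(39.48 + 0.425) = 0.6520/6.317 = 0.1032.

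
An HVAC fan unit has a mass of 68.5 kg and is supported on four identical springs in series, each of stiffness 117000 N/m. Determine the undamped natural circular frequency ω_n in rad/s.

20.7 rad/s

Series springs: 1/k_eq = 4/117000, so k_eq = 117000/4 = 29250 N/m.
ω_n = √(k_eq/m) = √(29250/68.5) = √427.0 = 20.66 rad/s.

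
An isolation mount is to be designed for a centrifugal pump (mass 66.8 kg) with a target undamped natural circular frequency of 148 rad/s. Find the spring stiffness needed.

k = m·ω_n² = 66.8 × 148.0² = 66.8 × 21900 = 1463000 N/m.

1460000 N/m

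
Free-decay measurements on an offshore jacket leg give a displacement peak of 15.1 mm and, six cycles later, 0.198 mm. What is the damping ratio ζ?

0.114

Logarithmic decrement δ = (1/n)·ln(x₀/x_n) = (1/6)·ln(15.1/0.198) = (1/6)·ln(76.26) = 0.7224.
ζ = δ/√(4π² + δ²) = 0.7224/√(39.48 + 0.522) = 0.7224/6.325 = 0.1142.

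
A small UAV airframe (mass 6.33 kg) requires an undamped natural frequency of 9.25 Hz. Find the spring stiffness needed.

ω_n = 2πf_n = 2π × 9.25 = 58.12 rad/s.
k = m·ω_n² = 6.33 × 58.12² = 6.33 × 3378 = 21380 N/m.

21400 N/m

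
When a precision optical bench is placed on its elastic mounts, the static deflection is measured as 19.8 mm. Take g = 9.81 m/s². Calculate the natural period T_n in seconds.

ω_n = √(g/δ_st) = √(9.81/0.0198) = √495.5 = 22.26 rad/s.
T_n = 2π/ω_n = 6.283/22.26 = 0.2823 s.

0.282 s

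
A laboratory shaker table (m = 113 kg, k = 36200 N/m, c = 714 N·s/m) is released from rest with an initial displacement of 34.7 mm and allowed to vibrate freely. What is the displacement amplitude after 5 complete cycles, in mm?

ζ = c/(2√(km)) = 714/(2√(36200 × 113)) = 714/4045 = 0.1765.
Logarithmic decrement δ = 2πζ/√(1 − ζ²) = 2π × 0.1765/√(1 − 0.0312) = 1.127.
After n cycles, x_n/x₀ = e^(−nδ), so x_5 = 34.7 × e^(−5 × 1.127) = 34.7 × 0.003575 = 0.1241 mm.

0.124 mm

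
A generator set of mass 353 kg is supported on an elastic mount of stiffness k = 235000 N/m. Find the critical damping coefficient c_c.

c_c = 2√(k·m) = 2√(235000 × 353) = 2 × 9108 = 18220 N·s/m.

18200 N·s/m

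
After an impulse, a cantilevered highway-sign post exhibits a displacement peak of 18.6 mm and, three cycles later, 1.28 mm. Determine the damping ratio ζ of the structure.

0.141

Logarithmic decrement δ = (1/n)·ln(x₀/x_n) = (1/3)·ln(18.6/1.28) = (1/3)·ln(14.53) = 0.8921.
ζ = δ/√(4π² + δ²) = 0.8921/√(39.48 + 0.796) = 0.8921/6.346 = 0.1406.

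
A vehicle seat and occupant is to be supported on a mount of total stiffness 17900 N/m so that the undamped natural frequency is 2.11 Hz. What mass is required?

102 kg

ω_n = 2πf_n = 2π × 2.11 = 13.26 rad/s.
m = k/ω_n² = 17900/13.26² = 17900/175.8 = 101.8 kg.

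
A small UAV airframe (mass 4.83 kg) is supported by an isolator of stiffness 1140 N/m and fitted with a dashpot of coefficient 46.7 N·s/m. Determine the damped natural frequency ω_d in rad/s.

ω_n = √(k/m) = √(1140/4.83) = 15.36 rad/s.
Critical damping c_c = 2√(k·m) = 2√(1140 × 4.83) = 148.4 N·s/m, so ζ = c/c_c = 46.7/148.4 = 0.3147.
ω_d = ω_n√(1 − ζ²) = 15.36 × √(1 − 0.0990) = 14.58 rad/s.

14.6 rad/s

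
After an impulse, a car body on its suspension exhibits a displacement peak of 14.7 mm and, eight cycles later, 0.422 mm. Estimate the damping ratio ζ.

Logarithmic decrement δ = (1/n)·ln(x₀/x_n) = (1/8)·ln(14.7/0.422) = (1/8)·ln(34.83) = 0.4438.
ζ = δ/√(4π² + δ²) = 0.4438/√(39.48 + 0.197) = 0.4438/6.299 = 0.07046.

0.0705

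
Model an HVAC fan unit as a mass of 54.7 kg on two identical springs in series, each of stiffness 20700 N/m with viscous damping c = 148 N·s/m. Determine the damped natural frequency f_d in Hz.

2.18 Hz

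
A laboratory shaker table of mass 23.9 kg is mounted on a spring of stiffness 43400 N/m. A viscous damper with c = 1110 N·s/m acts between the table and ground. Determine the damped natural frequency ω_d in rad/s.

ω_n = √(k/m) = √(43400/23.9) = 42.61 rad/s.
Critical damping c_c = 2√(k·m) = 2√(43400 × 23.9) = 2037 N·s/m, so ζ = c/c_c = 1110/2037 = 0.5449.
ω_d = ω_n√(1 − ζ²) = 42.61 × √(1 − 0.297) = 35.73 rad/s.

35.7 rad/s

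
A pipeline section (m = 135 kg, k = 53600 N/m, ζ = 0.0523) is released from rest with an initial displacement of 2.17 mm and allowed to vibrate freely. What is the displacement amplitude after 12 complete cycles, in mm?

Logarithmic decrement δ = 2πζ/√(1 − ζ²) = 2π × 0.05230/√(1 − 0.00274) = 0.3291.
After n cycles, x_n/x₀ = e^(−nδ), so x_12 = 2.17 × e^(−12 × 0.3291) = 2.17 × 0.01928 = 0.04184 mm.

0.0418 mm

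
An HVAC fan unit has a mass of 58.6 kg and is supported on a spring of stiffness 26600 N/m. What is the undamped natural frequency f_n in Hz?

ω_n = √(k/m) = √(26600/58.6) = √453.9 = 21.31 rad/s.
f_n = ω_n/(2π) = 21.31/6.283 = 3.391 Hz.

3.39 Hz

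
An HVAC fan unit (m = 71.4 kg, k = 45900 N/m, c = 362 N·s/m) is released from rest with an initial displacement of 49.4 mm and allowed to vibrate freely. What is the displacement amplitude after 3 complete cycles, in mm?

ζ = c/(2√(km)) = 362/(2√(45900 × 71.4)) = 362/3621 = 0.09998.
Logarithmic decrement δ = 2πζ/√(1 − ζ²) = 2π × 0.09998/√(1 − 0.0100) = 0.6314.
After n cycles, x_n/x₀ = e^(−nδ), so x_3 = 49.4 × e^(−3 × 0.6314) = 49.4 × 0.1505 = 7.432 mm.

7.43 mm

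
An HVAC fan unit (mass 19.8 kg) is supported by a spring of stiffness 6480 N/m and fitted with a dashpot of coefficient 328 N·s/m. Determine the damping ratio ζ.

0.458

ω_n = √(k/m) = √(6480/19.8) = 18.09 rad/s.
Critical damping c_c = 2√(k·m) = 2√(6480 × 19.8) = 716.4 N·s/m, so ζ = c/c_c = 328/716.4 = 0.4579.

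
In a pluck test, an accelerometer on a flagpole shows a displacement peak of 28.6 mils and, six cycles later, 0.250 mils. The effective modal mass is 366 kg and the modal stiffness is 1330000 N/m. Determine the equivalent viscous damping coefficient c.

5500 N·s/m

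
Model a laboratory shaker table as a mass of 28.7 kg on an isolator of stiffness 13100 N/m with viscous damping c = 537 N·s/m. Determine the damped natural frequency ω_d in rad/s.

19.2 rad/s

ω_n = √(k/m) = √(13100/28.7) = 21.36 rad/s.
Critical damping c_c = 2√(k·m) = 2√(13100 × 28.7) = 1226 N·s/m, so ζ = c/c_c = 537/1226 = 0.4379.
ω_d = ω_n√(1 − ζ²) = 21.36 × √(1 − 0.192) = 19.21 rad/s.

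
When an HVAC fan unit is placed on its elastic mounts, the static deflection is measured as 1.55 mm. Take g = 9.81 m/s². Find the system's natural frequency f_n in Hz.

12.7 Hz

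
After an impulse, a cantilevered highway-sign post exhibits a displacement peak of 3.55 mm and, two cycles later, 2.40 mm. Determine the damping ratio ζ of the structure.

0.0311

Logarithmic decrement δ = (1/n)·ln(x₀/x_n) = (1/2)·ln(3.55/2.40) = (1/2)·ln(1.479) = 0.1957.
ζ = δ/√(4π² + δ²) = 0.1957/√(39.48 + 0.0383) = 0.1957/6.286 = 0.03114.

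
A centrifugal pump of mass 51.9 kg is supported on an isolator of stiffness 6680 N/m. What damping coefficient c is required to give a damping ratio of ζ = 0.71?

c_c = 2√(k·m) = 2√(6680 × 51.9) = 1178 N·s/m.
c = ζ·c_c = 0.71 × 1178 = 836.1 N·s/m.

836 N·s/m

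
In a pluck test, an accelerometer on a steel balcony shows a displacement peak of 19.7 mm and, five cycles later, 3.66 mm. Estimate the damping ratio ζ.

0.0535

Logarithmic decrement δ = (1/n)·ln(x₀/x_n) = (1/5)·ln(19.7/3.66) = (1/5)·ln(5.383) = 0.3366.
ζ = δ/√(4π² + δ²) = 0.3366/√(39.48 + 0.113) = 0.3366/6.292 = 0.05350.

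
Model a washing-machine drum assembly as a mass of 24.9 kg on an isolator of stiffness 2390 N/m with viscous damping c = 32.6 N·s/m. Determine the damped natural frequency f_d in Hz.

1.56 Hz

ω_n = √(k/m) = √(2390/24.9) = 9.797 rad/s.
Critical damping c_c = 2√(k·m) = 2√(2390 × 24.9) = 487.9 N·s/m, so ζ = c/c_c = 32.6/487.9 = 0.06682.
ω_d = ω_n√(1 − ζ²) = 9.797 × √(1 − 0.00446) = 9.775 rad/s.
f_d = ω_d/(2π) = 1.556 Hz.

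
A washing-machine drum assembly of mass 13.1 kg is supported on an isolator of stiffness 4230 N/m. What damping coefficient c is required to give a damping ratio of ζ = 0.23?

108 N·s/m

c_c = 2√(k·m) = 2√(4230 × 13.1) = 470.8 N·s/m.
c = ζ·c_c = 0.23 × 470.8 = 108.3 N·s/m.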